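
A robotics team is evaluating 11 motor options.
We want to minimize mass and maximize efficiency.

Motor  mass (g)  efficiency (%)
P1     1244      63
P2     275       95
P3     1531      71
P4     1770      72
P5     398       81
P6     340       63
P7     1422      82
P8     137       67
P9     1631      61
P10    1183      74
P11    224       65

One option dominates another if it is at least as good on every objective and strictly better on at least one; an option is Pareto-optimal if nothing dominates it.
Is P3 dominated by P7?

Yes

P7 vs P3: mass 1422≤1531, efficiency 82≥71 — P7 is at least as good on every objective with at least one strict improvement.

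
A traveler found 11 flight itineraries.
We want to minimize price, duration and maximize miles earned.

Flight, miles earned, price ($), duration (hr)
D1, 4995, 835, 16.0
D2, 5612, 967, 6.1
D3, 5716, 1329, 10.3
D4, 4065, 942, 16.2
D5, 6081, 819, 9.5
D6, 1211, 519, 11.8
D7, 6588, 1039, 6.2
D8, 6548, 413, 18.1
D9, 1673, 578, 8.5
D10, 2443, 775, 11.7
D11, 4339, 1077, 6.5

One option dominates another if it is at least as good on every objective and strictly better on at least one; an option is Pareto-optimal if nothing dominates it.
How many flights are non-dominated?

D1: dominated by D5 (miles earned 6081≥4995, price 819≤835, duration 9.5≤16.0).
D2: not dominated (best duration).
D3: dominated by D5 (miles earned 6081≥5716, price 819≤1329, duration 9.5≤10.3).
D4: dominated by D1 (miles earned 4995≥4065, price 835≤942, duration 16.0≤16.2).
D5: not dominated.
D6: not dominated.
D7: not dominated (best miles earned).
D8: not dominated (best price).
D9: not dominated.
D10: not dominated.
D11: dominated by D2 (miles earned 5612≥4339, price 967≤1077, duration 6.1≤6.5).
Pareto-optimal: D2, D5, D6, D7, D8, D9, D10 → 7.

7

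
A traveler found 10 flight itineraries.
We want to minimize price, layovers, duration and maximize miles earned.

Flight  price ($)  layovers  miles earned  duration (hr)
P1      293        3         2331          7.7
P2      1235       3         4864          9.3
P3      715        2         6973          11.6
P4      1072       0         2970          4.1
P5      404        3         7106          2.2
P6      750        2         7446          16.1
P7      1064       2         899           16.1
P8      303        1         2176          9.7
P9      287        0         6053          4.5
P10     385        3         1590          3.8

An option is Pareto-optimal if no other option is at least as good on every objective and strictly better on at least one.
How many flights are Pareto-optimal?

6

P1: dominated by P9 (price 287≤293, layovers 0≤3, miles earned 6053≥2331, duration 4.5≤7.7).
P2: dominated by P5 (price 404≤1235, layovers 3≤3, miles earned 7106≥4864, duration 2.2≤9.3).
P3: not dominated.
P4: not dominated.
P5: not dominated (best duration).
P6: not dominated (best miles earned).
P7: dominated by P3 (price 715≤1064, layovers 2≤2, miles earned 6973≥899, duration 11.6≤16.1).
P8: dominated by P9 (price 287≤303, layovers 0≤1, miles earned 6053≥2176, duration 4.5≤9.7).
P9: not dominated (best price).
P10: not dominated.
Pareto-optimal: P3, P4, P5, P6, P9, P10 → 6.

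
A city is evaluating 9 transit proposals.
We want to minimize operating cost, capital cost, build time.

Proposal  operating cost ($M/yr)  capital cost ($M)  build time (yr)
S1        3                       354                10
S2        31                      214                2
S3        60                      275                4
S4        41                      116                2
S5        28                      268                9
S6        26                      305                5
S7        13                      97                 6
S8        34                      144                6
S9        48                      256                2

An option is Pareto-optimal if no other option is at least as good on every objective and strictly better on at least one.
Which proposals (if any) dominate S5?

S7

S7: operating cost 13≤28, capital cost 97≤268, build time 6≤9 — dominates S5.
Others (S1, S2, S3, S4, S6, S8, S9) are each worse than S5 on at least one objective.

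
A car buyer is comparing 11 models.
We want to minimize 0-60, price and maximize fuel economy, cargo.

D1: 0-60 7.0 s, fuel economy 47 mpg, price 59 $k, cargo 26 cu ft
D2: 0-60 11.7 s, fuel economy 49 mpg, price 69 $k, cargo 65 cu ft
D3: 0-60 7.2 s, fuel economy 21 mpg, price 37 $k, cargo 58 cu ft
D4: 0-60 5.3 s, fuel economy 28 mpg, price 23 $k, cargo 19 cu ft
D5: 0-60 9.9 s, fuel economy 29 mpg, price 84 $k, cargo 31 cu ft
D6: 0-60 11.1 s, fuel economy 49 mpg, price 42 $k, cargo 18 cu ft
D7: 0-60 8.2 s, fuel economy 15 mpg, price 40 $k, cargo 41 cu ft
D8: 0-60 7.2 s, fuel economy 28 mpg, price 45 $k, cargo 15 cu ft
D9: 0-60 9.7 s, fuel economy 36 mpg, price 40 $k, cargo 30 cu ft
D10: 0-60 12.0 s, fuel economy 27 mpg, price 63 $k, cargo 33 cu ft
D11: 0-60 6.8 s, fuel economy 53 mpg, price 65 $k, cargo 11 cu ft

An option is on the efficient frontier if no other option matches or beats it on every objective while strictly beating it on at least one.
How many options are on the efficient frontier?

D1: not dominated.
D2: not dominated (best cargo).
D3: not dominated.
D4: not dominated (best 0-60).
D5: not dominated.
D6: not dominated.
D7: dominated by D3 (0-60 7.2≤8.2, fuel economy 21≥15, price 37≤40, cargo 58≥41).
D8: dominated by D4 (0-60 5.3≤7.2, fuel economy 28≥28, price 23≤45, cargo 19≥15).
D9: not dominated.
D10: not dominated.
D11: not dominated (best fuel economy).
Pareto-optimal: D1, D2, D3, D4, D5, D6, D9, D10, D11 → 9.

9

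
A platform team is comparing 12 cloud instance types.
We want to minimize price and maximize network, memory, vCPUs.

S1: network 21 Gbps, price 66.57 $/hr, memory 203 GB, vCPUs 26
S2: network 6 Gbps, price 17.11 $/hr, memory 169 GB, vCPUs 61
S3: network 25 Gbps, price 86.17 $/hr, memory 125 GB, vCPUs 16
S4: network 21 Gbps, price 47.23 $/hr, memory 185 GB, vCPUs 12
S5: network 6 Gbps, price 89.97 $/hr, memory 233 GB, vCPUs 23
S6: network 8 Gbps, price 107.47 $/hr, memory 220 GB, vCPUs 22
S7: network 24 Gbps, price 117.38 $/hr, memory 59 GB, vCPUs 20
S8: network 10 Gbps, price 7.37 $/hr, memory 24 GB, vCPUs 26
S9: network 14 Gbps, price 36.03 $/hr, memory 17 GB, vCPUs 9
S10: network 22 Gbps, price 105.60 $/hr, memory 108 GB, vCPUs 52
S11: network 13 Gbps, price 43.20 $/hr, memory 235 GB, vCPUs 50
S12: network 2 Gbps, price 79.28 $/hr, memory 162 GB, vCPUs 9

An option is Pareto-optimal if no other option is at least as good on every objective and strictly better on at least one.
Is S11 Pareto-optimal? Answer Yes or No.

Yes

S1: worse on price (66.57 vs 43.20).
S2: worse on network (6 vs 13).
S3: worse on price (86.17 vs 43.20).
S4: worse on price (47.23 vs 43.20).
S5: worse on network (6 vs 13).
S6: worse on network (8 vs 13).
S7: worse on price (117.38 vs 43.20).
S8: worse on network (10 vs 13).
S9: worse on memory (17 vs 235).
S10: worse on price (105.60 vs 43.20).
S12: worse on network (2 vs 13).
No option is at least as good as S11 on every objective and strictly better on one.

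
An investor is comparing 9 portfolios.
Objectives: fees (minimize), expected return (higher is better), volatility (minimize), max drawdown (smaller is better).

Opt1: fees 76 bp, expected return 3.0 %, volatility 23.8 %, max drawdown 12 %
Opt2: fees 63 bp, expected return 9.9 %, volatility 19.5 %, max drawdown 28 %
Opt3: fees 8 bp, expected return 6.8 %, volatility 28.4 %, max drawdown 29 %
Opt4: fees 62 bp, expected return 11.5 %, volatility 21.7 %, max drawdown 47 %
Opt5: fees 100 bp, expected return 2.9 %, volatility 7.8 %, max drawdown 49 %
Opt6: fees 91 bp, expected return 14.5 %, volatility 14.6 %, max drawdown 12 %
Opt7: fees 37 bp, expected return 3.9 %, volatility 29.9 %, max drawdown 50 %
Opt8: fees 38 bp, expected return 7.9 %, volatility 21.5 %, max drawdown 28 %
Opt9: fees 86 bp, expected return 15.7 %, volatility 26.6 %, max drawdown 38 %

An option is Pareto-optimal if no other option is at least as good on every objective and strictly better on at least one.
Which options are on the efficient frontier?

Opt1, Opt2, Opt3, Opt4, Opt5, Opt6, Opt8, Opt9

Opt1: not dominated.
Opt2: not dominated.
Opt3: not dominated (best fees).
Opt4: not dominated.
Opt5: not dominated (best volatility).
Opt6: not dominated.
Opt7: dominated by Opt3 (fees 8≤37, expected return 6.8≥3.9, volatility 28.4≤29.9, max drawdown 29≤50).
Opt8: not dominated.
Opt9: not dominated (best expected return).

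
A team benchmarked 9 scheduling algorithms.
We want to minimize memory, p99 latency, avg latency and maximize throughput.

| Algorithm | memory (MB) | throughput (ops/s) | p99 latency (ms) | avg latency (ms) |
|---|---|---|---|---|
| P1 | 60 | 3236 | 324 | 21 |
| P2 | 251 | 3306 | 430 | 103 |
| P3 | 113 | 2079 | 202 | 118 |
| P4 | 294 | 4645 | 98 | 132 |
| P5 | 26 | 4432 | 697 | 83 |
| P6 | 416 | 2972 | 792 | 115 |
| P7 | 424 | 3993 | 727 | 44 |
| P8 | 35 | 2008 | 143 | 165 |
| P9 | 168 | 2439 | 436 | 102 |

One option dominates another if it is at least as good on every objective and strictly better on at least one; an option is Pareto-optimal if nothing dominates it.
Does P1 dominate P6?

P1 vs P6: memory 60≤416, throughput 3236≥2972, p99 latency 324≤792, avg latency 21≤115 — P1 is at least as good on every objective with at least one strict improvement.

Yes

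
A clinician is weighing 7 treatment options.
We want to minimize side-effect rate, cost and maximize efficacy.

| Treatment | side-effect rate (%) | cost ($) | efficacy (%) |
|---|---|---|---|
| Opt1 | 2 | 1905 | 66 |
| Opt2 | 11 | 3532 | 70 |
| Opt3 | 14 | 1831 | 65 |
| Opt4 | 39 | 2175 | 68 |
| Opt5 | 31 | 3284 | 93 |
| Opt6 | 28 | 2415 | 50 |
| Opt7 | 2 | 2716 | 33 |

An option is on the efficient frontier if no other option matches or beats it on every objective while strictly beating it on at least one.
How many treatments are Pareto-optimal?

5

Opt1: not dominated.
Opt2: not dominated.
Opt3: not dominated (best cost).
Opt4: not dominated.
Opt5: not dominated (best efficacy).
Opt6: dominated by Opt1 (side-effect rate 2≤28, cost 1905≤2415, efficacy 66≥50).
Opt7: dominated by Opt1 (side-effect rate 2≤2, cost 1905≤2716, efficacy 66≥33).
Pareto-optimal: Opt1, Opt2, Opt3, Opt4, Opt5 → 5.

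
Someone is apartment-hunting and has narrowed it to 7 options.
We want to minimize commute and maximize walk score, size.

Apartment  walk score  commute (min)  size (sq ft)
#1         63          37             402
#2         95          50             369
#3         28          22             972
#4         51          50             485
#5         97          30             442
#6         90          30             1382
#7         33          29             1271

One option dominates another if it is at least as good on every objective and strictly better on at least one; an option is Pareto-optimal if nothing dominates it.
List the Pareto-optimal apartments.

#3, #5, #6, #7

#1: dominated by #5 (walk score 97≥63, commute 30≤37, size 442≥402).
#2: dominated by #5 (walk score 97≥95, commute 30≤50, size 442≥369).
#3: not dominated (best commute).
#4: dominated by #6 (walk score 90≥51, commute 30≤50, size 1382≥485).
#5: not dominated (best walk score).
#6: not dominated (best size).
#7: not dominated.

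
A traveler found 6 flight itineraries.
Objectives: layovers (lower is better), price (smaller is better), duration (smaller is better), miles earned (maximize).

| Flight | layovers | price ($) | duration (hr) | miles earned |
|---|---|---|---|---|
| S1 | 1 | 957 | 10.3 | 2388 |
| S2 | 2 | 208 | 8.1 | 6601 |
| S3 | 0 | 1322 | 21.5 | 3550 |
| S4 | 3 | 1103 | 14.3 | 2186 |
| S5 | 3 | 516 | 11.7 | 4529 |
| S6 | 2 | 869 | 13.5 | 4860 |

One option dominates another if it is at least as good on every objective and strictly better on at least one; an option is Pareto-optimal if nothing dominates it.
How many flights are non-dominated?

3

S1: not dominated.
S2: not dominated (best price).
S3: not dominated (best layovers).
S4: dominated by S1 (layovers 1≤3, price 957≤1103, duration 10.3≤14.3, miles earned 2388≥2186).
S5: dominated by S2 (layovers 2≤3, price 208≤516, duration 8.1≤11.7, miles earned 6601≥4529).
S6: dominated by S2 (layovers 2≤2, price 208≤869, duration 8.1≤13.5, miles earned 6601≥4860).
Pareto-optimal: S1, S2, S3 → 3.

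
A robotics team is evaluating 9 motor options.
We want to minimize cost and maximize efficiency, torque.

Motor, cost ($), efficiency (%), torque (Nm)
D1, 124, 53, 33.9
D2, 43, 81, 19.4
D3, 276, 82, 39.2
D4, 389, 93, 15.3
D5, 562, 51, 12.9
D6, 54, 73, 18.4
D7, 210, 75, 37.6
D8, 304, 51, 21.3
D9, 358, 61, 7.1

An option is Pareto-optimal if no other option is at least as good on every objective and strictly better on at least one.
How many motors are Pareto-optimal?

D1: not dominated.
D2: not dominated (best cost).
D3: not dominated (best torque).
D4: not dominated (best efficiency).
D5: dominated by D1 (cost 124≤562, efficiency 53≥51, torque 33.9≥12.9).
D6: dominated by D2 (cost 43≤54, efficiency 81≥73, torque 19.4≥18.4).
D7: not dominated.
D8: dominated by D1 (cost 124≤304, efficiency 53≥51, torque 33.9≥21.3).
D9: dominated by D2 (cost 43≤358, efficiency 81≥61, torque 19.4≥7.1).
Pareto-optimal: D1, D2, D3, D4, D7 → 5.

5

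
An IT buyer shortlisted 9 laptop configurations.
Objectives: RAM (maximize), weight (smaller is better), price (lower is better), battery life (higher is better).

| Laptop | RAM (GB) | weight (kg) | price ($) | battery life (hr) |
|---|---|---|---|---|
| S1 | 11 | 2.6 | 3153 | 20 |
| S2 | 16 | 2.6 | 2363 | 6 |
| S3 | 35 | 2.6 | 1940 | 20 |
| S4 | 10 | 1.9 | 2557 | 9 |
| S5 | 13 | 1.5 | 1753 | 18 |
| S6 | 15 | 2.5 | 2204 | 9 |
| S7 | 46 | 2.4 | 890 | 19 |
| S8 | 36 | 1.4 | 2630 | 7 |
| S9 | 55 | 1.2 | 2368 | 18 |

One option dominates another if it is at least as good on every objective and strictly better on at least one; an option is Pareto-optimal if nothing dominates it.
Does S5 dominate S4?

Yes

S5 vs S4: RAM 13≥10, weight 1.5≤1.9, price 1753≤2557, battery life 18≥9 — S5 is at least as good on every objective with at least one strict improvement.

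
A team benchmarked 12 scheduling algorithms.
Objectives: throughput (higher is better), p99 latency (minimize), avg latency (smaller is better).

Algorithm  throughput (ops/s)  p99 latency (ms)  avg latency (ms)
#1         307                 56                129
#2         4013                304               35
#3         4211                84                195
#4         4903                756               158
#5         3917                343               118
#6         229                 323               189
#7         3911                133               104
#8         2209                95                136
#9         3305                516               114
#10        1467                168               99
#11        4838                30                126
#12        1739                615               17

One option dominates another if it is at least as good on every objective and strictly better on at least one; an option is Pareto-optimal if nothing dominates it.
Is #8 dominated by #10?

No

#10 vs #8: #10 is worse on throughput (1467 vs 2209), so it does not dominate #8.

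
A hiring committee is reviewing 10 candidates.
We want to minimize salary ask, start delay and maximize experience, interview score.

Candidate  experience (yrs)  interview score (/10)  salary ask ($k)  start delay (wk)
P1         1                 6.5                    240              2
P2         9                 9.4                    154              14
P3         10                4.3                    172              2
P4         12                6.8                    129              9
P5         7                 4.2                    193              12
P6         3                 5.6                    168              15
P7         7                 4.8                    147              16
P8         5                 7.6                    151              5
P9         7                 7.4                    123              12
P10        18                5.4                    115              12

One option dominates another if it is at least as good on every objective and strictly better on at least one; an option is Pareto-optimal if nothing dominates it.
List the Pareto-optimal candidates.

P1, P2, P3, P4, P8, P9, P10

P1: not dominated.
P2: not dominated (best interview score).
P3: not dominated.
P4: not dominated.
P5: dominated by P3 (experience 10≥7, interview score 4.3≥4.2, salary ask 172≤193, start delay 2≤12).
P6: dominated by P2 (experience 9≥3, interview score 9.4≥5.6, salary ask 154≤168, start delay 14≤15).
P7: dominated by P4 (experience 12≥7, interview score 6.8≥4.8, salary ask 129≤147, start delay 9≤16).
P8: not dominated.
P9: not dominated.
P10: not dominated (best experience).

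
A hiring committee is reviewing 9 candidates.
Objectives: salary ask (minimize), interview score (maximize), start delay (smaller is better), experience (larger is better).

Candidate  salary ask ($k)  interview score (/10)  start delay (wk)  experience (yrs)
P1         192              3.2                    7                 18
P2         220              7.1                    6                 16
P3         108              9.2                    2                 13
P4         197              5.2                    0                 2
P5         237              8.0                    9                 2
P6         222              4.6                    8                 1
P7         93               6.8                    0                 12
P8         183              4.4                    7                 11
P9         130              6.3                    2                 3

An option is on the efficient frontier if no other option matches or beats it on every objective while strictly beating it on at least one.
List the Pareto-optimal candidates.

P1, P2, P3, P7

P1: not dominated (best experience).
P2: not dominated.
P3: not dominated (best interview score).
P4: dominated by P7 (salary ask 93≤197, interview score 6.8≥5.2, start delay 0≤0, experience 12≥2).
P5: dominated by P3 (salary ask 108≤237, interview score 9.2≥8.0, start delay 2≤9, experience 13≥2).
P6: dominated by P2 (salary ask 220≤222, interview score 7.1≥4.6, start delay 6≤8, experience 16≥1).
P7: not dominated (best salary ask).
P8: dominated by P3 (salary ask 108≤183, interview score 9.2≥4.4, start delay 2≤7, experience 13≥11).
P9: dominated by P3 (salary ask 108≤130, interview score 9.2≥6.3, start delay 2≤2, experience 13≥3).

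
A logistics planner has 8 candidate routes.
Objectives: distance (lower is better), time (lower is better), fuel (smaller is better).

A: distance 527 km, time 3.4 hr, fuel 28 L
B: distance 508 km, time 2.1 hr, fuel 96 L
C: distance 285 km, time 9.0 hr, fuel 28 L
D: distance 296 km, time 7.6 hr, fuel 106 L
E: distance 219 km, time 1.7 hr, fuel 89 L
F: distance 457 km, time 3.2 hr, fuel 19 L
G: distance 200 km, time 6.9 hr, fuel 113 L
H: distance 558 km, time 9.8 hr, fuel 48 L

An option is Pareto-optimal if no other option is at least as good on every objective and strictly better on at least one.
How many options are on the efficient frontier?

A: dominated by F (distance 457≤527, time 3.2≤3.4, fuel 19≤28).
B: dominated by E (distance 219≤508, time 1.7≤2.1, fuel 89≤96).
C: not dominated.
D: dominated by E (distance 219≤296, time 1.7≤7.6, fuel 89≤106).
E: not dominated (best time).
F: not dominated (best fuel).
G: not dominated (best distance).
H: dominated by A (distance 527≤558, time 3.4≤9.8, fuel 28≤48).
Pareto-optimal: C, E, F, G → 4.

4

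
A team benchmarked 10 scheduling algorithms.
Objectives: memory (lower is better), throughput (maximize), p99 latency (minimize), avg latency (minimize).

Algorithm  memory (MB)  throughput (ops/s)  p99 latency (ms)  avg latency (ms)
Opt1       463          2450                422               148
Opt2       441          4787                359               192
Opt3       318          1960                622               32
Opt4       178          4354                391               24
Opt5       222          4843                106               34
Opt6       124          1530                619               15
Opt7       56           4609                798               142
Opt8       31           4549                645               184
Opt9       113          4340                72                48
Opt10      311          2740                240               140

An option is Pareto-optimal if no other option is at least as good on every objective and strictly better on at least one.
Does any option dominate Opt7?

Opt1: worse on memory (463 vs 56).
Opt2: worse on memory (441 vs 56).
Opt3: worse on memory (318 vs 56).
Opt4: worse on memory (178 vs 56).
Opt5: worse on memory (222 vs 56).
Opt6: worse on memory (124 vs 56).
Opt8: worse on throughput (4549 vs 4609).
Opt9: worse on memory (113 vs 56).
Opt10: worse on memory (311 vs 56).
No option is at least as good as Opt7 on every objective and strictly better on one.

No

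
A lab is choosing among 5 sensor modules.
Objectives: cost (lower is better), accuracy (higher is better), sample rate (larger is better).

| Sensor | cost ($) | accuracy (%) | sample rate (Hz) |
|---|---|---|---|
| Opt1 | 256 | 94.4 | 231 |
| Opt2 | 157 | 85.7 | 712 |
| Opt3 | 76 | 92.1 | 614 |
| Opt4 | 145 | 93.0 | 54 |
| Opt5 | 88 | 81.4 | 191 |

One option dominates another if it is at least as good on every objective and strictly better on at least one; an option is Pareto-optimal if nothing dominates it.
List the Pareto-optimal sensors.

Opt1, Opt2, Opt3, Opt4

Opt1: not dominated (best accuracy).
Opt2: not dominated (best sample rate).
Opt3: not dominated (best cost).
Opt4: not dominated.
Opt5: dominated by Opt3 (cost 76≤88, accuracy 92.1≥81.4, sample rate 614≥191).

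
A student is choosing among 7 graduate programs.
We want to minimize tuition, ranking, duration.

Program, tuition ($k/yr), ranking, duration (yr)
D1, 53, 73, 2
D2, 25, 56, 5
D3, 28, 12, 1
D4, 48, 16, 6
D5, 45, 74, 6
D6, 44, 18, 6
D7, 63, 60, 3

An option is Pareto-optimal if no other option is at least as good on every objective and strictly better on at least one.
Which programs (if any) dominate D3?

none

D1: worse on tuition (53 vs 28).
D2: worse on ranking (56 vs 12).
D4: worse on tuition (48 vs 28).
D5: worse on tuition (45 vs 28).
D6: worse on tuition (44 vs 28).
D7: worse on tuition (63 vs 28).
No option dominates D3.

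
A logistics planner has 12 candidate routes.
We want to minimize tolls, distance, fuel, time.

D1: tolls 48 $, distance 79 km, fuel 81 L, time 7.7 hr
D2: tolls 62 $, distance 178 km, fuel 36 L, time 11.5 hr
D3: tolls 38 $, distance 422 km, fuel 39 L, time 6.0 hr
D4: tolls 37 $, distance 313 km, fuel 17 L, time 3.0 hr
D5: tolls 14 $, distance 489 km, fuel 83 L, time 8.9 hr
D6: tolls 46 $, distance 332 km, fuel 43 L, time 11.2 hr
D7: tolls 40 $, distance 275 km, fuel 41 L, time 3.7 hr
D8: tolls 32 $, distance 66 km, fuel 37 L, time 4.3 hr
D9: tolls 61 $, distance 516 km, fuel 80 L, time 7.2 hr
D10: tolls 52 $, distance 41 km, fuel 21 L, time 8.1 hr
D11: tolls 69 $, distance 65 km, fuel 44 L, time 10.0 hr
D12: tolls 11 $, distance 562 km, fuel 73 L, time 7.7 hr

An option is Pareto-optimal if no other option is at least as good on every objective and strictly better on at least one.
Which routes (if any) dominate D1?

D8

D8: tolls 32≤48, distance 66≤79, fuel 37≤81, time 4.3≤7.7 — dominates D1.
Others (D2, D3, D4, D5, D6, D7, D9, D10, D11, D12) are each worse than D1 on at least one objective.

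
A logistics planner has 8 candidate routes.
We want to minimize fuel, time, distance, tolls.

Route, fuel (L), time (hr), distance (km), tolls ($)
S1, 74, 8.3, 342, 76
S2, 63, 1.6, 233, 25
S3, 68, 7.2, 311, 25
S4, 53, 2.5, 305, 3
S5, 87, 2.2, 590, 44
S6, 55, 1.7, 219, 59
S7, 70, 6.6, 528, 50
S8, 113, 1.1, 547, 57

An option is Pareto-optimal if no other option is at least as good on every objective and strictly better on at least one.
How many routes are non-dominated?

S1: dominated by S2 (fuel 63≤74, time 1.6≤8.3, distance 233≤342, tolls 25≤76).
S2: not dominated.
S3: dominated by S2 (fuel 63≤68, time 1.6≤7.2, distance 233≤311, tolls 25≤25).
S4: not dominated (best fuel).
S5: dominated by S2 (fuel 63≤87, time 1.6≤2.2, distance 233≤590, tolls 25≤44).
S6: not dominated (best distance).
S7: dominated by S2 (fuel 63≤70, time 1.6≤6.6, distance 233≤528, tolls 25≤50).
S8: not dominated (best time).
Pareto-optimal: S2, S4, S6, S8 → 4.

4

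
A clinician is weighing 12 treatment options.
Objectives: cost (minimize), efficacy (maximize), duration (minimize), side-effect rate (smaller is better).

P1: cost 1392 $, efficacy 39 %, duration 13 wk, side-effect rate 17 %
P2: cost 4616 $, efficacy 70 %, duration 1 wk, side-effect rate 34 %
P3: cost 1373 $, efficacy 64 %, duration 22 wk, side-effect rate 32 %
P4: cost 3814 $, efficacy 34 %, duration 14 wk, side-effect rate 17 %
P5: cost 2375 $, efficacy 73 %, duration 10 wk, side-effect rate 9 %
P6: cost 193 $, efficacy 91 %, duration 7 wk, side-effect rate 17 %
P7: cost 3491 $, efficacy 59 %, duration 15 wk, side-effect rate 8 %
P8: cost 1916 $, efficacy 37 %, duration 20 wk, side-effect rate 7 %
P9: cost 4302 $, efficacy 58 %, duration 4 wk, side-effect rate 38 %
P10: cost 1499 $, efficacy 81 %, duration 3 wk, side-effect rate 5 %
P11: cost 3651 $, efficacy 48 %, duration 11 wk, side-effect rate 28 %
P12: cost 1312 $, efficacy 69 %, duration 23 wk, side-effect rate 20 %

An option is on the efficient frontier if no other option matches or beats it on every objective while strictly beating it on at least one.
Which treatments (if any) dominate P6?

P1: worse on cost (1392 vs 193).
P2: worse on cost (4616 vs 193).
P3: worse on cost (1373 vs 193).
P4: worse on cost (3814 vs 193).
P5: worse on cost (2375 vs 193).
P7: worse on cost (3491 vs 193).
P8: worse on cost (1916 vs 193).
P9: worse on cost (4302 vs 193).
P10: worse on cost (1499 vs 193).
P11: worse on cost (3651 vs 193).
P12: worse on cost (1312 vs 193).
No option dominates P6.

none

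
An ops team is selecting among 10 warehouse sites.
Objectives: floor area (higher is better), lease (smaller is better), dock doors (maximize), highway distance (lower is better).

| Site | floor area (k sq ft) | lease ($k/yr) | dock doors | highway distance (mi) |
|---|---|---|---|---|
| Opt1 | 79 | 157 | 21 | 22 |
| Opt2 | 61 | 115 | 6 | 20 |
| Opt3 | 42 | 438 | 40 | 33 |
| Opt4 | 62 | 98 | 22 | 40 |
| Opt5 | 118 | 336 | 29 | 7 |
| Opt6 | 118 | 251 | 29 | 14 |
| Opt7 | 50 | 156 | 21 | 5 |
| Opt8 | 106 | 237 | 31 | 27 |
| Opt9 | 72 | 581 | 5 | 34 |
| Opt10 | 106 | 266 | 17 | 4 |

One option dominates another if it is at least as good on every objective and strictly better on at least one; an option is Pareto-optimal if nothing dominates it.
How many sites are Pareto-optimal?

Opt1: not dominated.
Opt2: not dominated.
Opt3: not dominated (best dock doors).
Opt4: not dominated (best lease).
Opt5: not dominated.
Opt6: not dominated.
Opt7: not dominated.
Opt8: not dominated.
Opt9: dominated by Opt1 (floor area 79≥72, lease 157≤581, dock doors 21≥5, highway distance 22≤34).
Opt10: not dominated (best highway distance).
Pareto-optimal: Opt1, Opt2, Opt3, Opt4, Opt5, Opt6, Opt7, Opt8, Opt10 → 9.

9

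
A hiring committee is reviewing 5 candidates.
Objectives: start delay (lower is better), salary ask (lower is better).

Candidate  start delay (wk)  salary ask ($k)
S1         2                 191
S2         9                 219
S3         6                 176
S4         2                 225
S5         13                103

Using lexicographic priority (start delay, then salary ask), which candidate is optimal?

S1

First minimize start delay: best is 2, kept {S1, S4}.
Then minimize salary ask: best is 191, kept {S1}.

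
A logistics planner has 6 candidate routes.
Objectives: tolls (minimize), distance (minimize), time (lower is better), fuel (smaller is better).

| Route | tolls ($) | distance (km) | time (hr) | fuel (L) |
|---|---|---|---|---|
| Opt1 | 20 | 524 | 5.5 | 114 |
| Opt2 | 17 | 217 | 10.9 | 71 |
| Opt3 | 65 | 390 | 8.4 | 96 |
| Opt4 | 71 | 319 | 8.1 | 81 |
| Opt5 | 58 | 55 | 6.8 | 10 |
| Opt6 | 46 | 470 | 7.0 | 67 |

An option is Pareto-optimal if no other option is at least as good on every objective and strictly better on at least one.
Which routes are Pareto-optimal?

Opt1: not dominated (best time).
Opt2: not dominated (best tolls).
Opt3: dominated by Opt5 (tolls 58≤65, distance 55≤390, time 6.8≤8.4, fuel 10≤96).
Opt4: dominated by Opt5 (tolls 58≤71, distance 55≤319, time 6.8≤8.1, fuel 10≤81).
Opt5: not dominated (best distance).
Opt6: not dominated.

Opt1, Opt2, Opt5, Opt6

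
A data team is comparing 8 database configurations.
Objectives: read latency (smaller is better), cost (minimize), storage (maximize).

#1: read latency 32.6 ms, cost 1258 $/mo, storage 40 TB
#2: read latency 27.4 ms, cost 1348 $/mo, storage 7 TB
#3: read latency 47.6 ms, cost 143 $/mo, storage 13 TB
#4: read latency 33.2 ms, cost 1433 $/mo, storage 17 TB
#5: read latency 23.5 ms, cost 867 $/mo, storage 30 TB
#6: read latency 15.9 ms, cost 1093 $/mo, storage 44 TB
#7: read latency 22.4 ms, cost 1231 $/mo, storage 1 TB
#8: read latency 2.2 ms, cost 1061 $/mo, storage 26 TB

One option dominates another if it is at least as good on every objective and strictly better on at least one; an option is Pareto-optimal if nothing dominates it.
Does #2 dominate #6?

#2 vs #6: #2 is worse on read latency (27.4 vs 15.9), so it does not dominate #6.

No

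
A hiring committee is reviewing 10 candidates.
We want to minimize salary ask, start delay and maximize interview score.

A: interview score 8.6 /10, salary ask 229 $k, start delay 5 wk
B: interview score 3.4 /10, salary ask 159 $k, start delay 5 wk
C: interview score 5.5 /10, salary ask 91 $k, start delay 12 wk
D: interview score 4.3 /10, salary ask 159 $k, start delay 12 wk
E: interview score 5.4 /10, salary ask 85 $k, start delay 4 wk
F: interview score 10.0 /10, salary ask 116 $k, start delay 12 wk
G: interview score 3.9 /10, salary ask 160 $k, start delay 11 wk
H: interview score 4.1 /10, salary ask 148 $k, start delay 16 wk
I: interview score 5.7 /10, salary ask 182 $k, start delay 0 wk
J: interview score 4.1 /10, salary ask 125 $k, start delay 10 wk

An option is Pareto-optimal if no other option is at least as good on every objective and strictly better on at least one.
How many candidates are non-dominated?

A: not dominated.
B: dominated by E (interview score 5.4≥3.4, salary ask 85≤159, start delay 4≤5).
C: not dominated.
D: dominated by C (interview score 5.5≥4.3, salary ask 91≤159, start delay 12≤12).
E: not dominated (best salary ask).
F: not dominated (best interview score).
G: dominated by E (interview score 5.4≥3.9, salary ask 85≤160, start delay 4≤11).
H: dominated by C (interview score 5.5≥4.1, salary ask 91≤148, start delay 12≤16).
I: not dominated (best start delay).
J: dominated by E (interview score 5.4≥4.1, salary ask 85≤125, start delay 4≤10).
Pareto-optimal: A, C, E, F, I → 5.

5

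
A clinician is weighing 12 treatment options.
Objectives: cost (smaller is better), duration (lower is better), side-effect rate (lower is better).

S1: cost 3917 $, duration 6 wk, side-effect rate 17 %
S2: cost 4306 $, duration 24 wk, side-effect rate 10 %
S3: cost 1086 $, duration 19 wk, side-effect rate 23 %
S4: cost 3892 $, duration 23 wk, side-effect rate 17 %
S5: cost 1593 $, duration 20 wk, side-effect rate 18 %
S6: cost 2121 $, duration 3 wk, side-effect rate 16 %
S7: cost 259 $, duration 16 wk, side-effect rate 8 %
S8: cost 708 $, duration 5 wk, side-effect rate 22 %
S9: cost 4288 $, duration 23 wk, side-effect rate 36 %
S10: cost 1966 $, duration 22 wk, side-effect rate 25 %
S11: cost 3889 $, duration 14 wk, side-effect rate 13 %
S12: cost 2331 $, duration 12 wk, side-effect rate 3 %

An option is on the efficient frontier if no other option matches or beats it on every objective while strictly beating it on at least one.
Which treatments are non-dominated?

S1: dominated by S6 (cost 2121≤3917, duration 3≤6, side-effect rate 16≤17).
S2: dominated by S7 (cost 259≤4306, duration 16≤24, side-effect rate 8≤10).
S3: dominated by S7 (cost 259≤1086, duration 16≤19, side-effect rate 8≤23).
S4: dominated by S6 (cost 2121≤3892, duration 3≤23, side-effect rate 16≤17).
S5: dominated by S7 (cost 259≤1593, duration 16≤20, side-effect rate 8≤18).
S6: not dominated (best duration).
S7: not dominated (best cost).
S8: not dominated.
S9: dominated by S1 (cost 3917≤4288, duration 6≤23, side-effect rate 17≤36).
S10: dominated by S3 (cost 1086≤1966, duration 19≤22, side-effect rate 23≤25).
S11: dominated by S12 (cost 2331≤3889, duration 12≤14, side-effect rate 3≤13).
S12: not dominated (best side-effect rate).

S6, S7, S8, S12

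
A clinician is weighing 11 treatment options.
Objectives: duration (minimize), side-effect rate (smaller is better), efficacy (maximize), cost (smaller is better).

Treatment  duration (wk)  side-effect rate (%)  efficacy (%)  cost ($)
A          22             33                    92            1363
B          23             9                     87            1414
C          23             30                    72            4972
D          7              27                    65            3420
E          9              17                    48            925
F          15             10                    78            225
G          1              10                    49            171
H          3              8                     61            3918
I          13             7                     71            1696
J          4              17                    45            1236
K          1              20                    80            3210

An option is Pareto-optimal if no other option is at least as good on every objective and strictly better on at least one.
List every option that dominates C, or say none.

B, F, K

B: duration 23≤23, side-effect rate 9≤30, efficacy 87≥72, cost 1414≤4972 — dominates C.
F: duration 15≤23, side-effect rate 10≤30, efficacy 78≥72, cost 225≤4972 — dominates C.
K: duration 1≤23, side-effect rate 20≤30, efficacy 80≥72, cost 3210≤4972 — dominates C.
Others (A, D, E, G, H, I, J) are each worse than C on at least one objective.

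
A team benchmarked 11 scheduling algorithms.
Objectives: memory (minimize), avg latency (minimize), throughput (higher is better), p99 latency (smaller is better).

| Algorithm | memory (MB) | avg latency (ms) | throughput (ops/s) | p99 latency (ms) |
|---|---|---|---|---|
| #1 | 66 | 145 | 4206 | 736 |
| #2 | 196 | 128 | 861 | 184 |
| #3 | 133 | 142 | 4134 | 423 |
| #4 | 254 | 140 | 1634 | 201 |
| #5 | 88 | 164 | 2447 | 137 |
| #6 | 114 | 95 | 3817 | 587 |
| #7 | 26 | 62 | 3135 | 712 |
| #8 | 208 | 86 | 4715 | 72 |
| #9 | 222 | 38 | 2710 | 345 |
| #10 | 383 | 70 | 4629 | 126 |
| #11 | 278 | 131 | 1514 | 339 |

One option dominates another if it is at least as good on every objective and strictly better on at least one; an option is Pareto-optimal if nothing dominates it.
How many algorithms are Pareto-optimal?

#1: not dominated.
#2: not dominated.
#3: not dominated.
#4: dominated by #8 (memory 208≤254, avg latency 86≤140, throughput 4715≥1634, p99 latency 72≤201).
#5: not dominated.
#6: not dominated.
#7: not dominated (best memory).
#8: not dominated (best throughput).
#9: not dominated (best avg latency).
#10: not dominated.
#11: dominated by #8 (memory 208≤278, avg latency 86≤131, throughput 4715≥1514, p99 latency 72≤339).
Pareto-optimal: #1, #2, #3, #5, #6, #7, #8, #9, #10 → 9.

9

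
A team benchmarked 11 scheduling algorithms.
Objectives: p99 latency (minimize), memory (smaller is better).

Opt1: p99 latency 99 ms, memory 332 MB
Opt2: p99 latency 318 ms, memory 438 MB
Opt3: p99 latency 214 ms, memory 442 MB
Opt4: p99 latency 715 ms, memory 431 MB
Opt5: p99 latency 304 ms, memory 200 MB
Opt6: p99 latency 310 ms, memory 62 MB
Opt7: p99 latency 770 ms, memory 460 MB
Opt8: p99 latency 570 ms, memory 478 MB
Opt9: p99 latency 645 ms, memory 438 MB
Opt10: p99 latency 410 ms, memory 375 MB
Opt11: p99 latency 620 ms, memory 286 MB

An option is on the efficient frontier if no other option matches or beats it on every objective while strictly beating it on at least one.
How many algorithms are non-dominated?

Opt1: not dominated (best p99 latency).
Opt2: dominated by Opt1 (p99 latency 99≤318, memory 332≤438).
Opt3: dominated by Opt1 (p99 latency 99≤214, memory 332≤442).
Opt4: dominated by Opt1 (p99 latency 99≤715, memory 332≤431).
Opt5: not dominated.
Opt6: not dominated (best memory).
Opt7: dominated by Opt1 (p99 latency 99≤770, memory 332≤460).
Opt8: dominated by Opt1 (p99 latency 99≤570, memory 332≤478).
Opt9: dominated by Opt1 (p99 latency 99≤645, memory 332≤438).
Opt10: dominated by Opt1 (p99 latency 99≤410, memory 332≤375).
Opt11: dominated by Opt5 (p99 latency 304≤620, memory 200≤286).
Pareto-optimal: Opt1, Opt5, Opt6 → 3.

3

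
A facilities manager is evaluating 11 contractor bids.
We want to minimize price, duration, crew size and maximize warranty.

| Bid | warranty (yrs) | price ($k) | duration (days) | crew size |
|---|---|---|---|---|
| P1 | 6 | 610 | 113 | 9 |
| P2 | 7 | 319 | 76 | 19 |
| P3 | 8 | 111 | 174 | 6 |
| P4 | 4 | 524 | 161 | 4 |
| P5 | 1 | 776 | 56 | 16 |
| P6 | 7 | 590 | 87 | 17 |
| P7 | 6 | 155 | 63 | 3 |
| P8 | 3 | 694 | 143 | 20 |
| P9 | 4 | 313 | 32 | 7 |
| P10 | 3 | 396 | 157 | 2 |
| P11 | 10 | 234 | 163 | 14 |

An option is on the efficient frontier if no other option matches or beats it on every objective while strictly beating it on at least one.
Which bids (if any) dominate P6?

P1: worse on warranty (6 vs 7).
P2: worse on crew size (19 vs 17).
P3: worse on duration (174 vs 87).
P4: worse on warranty (4 vs 7).
P5: worse on warranty (1 vs 7).
P7: worse on warranty (6 vs 7).
P8: worse on warranty (3 vs 7).
P9: worse on warranty (4 vs 7).
P10: worse on warranty (3 vs 7).
P11: worse on duration (163 vs 87).
No option dominates P6.

none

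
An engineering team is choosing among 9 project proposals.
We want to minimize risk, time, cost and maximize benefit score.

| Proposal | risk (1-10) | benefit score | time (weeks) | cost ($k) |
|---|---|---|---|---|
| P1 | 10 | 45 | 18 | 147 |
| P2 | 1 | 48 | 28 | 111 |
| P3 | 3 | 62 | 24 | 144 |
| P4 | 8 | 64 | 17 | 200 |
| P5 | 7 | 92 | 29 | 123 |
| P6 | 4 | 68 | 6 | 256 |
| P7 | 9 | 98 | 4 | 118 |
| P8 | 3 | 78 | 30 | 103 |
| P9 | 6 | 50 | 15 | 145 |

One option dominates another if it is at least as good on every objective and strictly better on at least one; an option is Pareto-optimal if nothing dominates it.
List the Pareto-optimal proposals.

P2, P3, P4, P5, P6, P7, P8, P9

P1: dominated by P7 (risk 9≤10, benefit score 98≥45, time 4≤18, cost 118≤147).
P2: not dominated (best risk).
P3: not dominated.
P4: not dominated.
P5: not dominated.
P6: not dominated.
P7: not dominated (best benefit score).
P8: not dominated (best cost).
P9: not dominated.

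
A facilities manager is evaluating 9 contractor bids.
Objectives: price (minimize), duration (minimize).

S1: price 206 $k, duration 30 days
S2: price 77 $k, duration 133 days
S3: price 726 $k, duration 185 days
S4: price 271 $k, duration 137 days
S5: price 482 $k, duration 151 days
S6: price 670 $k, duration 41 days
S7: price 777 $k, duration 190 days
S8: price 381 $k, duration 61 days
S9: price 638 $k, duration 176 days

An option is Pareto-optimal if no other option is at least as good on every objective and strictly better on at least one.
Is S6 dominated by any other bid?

Yes

S1 vs S6: price 206≤670, duration 30≤41 — S1 is at least as good on every objective and strictly better on at least one, so S1 dominates S6.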